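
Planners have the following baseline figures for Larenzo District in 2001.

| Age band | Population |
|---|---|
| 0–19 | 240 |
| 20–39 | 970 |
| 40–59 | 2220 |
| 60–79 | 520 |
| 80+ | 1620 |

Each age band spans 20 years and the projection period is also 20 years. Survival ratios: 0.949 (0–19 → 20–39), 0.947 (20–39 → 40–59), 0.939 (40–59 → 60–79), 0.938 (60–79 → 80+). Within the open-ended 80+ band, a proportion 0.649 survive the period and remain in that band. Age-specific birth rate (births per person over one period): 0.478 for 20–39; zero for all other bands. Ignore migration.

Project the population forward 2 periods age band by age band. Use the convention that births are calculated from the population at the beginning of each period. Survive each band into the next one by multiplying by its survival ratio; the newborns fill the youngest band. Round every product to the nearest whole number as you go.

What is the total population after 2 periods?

4583

Numbering the groups 1..5 from youngest to oldest:
Period 1.
Births: 970 × 0.478 = 464
Group 2: 240 × 0.949 = 228
Group 3: 970 × 0.947 = 919
Group 4: 2220 × 0.939 = 2085
Group 5: 520 × 0.938 + 1620 × 0.649 = 488 + 1051 = 1539
End of period: [464, 228, 919, 2085, 1539]
Period 2.
Births: 228 × 0.478 = 109
Group 2: 464 × 0.949 = 440
Group 3: 228 × 0.947 = 216
Group 4: 919 × 0.939 = 863
Group 5: 2085 × 0.938 + 1539 × 0.649 = 1956 + 999 = 2955
End of period: [109, 440, 216, 863, 2955]
Total after period 2: 109 + 440 + 216 + 863 + 2955 = 4583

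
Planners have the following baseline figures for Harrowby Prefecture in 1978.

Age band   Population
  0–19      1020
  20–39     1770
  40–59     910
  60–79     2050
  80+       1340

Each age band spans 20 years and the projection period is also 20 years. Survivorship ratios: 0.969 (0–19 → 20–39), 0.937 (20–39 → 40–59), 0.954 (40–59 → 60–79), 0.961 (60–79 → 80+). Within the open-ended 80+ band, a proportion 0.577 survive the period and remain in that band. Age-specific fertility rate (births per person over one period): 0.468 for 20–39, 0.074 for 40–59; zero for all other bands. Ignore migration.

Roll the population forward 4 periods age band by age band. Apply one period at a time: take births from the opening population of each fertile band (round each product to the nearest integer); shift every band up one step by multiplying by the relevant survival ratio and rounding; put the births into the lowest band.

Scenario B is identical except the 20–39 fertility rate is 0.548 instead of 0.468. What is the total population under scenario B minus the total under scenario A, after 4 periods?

433

Numbering the bands 1..5 from youngest to oldest:
After projecting period 1:
Births: 1770 × 0.468 = 828  |  910 × 0.074 = 67 — total 895
Band 2: 1020 × 0.969 = 988
Band 3: 1770 × 0.937 = 1658
Band 4: 910 × 0.954 = 868
Band 5: 2050 × 0.961 + 1340 × 0.577 = 1970 + 773 = 2743
Giving 895 / 988 / 1658 / 868 / 2743.
After projecting period 2:
Births: 988 × 0.468 = 462  |  1658 × 0.074 = 123 — total 585
Band 2: 895 × 0.969 = 867
Band 3: 988 × 0.937 = 926
Band 4: 1658 × 0.954 = 1582
Band 5: 868 × 0.961 + 2743 × 0.577 = 834 + 1583 = 2417
Giving 585 / 867 / 926 / 1582 / 2417.
After projecting period 3:
Births: 867 × 0.468 = 406  |  926 × 0.074 = 69 — total 475
Band 2: 585 × 0.969 = 567
Band 3: 867 × 0.937 = 812
Band 4: 926 × 0.954 = 883
Band 5: 1582 × 0.961 + 2417 × 0.577 = 1520 + 1395 = 2915
Giving 475 / 567 / 812 / 883 / 2915.
After projecting period 4:
Births: 567 × 0.468 = 265  |  812 × 0.074 = 60 — total 325
Band 2: 475 × 0.969 = 460
Band 3: 567 × 0.937 = 531
Band 4: 812 × 0.954 = 775
Band 5: 883 × 0.961 + 2915 × 0.577 = 849 + 1682 = 2531
Giving 325 / 460 / 531 / 775 / 2531.
Scenario A total after 4 periods: 4622
Scenario B projection —
After projecting period 1:
Births: 1770 × 0.548 = 970  |  910 × 0.074 = 67 — total 1037
Band 2: 1020 × 0.969 = 988
Band 3: 1770 × 0.937 = 1658
Band 4: 910 × 0.954 = 868
Band 5: 2050 × 0.961 + 1340 × 0.577 = 1970 + 773 = 2743
Giving 1037 / 988 / 1658 / 868 / 2743.
After projecting period 2:
Births: 988 × 0.548 = 541  |  1658 × 0.074 = 123 — total 664
Band 2: 1037 × 0.969 = 1005
Band 3: 988 × 0.937 = 926
Band 4: 1658 × 0.954 = 1582
Band 5: 868 × 0.961 + 2743 × 0.577 = 834 + 1583 = 2417
Giving 664 / 1005 / 926 / 1582 / 2417.
After projecting period 3:
Births: 1005 × 0.548 = 551  |  926 × 0.074 = 69 — total 620
Band 2: 664 × 0.969 = 643
Band 3: 1005 × 0.937 = 942
Band 4: 926 × 0.954 = 883
Band 5: 1582 × 0.961 + 2417 × 0.577 = 1520 + 1395 = 2915
Giving 620 / 643 / 942 / 883 / 2915.
After projecting period 4:
Births: 643 × 0.548 = 352  |  942 × 0.074 = 70 — total 422
Band 2: 620 × 0.969 = 601
Band 3: 643 × 0.937 = 602
Band 4: 942 × 0.954 = 899
Band 5: 883 × 0.961 + 2915 × 0.577 = 849 + 1682 = 2531
Giving 422 / 601 / 602 / 899 / 2531.
Scenario B total after 4 periods: 5055
Difference B − A = 5055 − 4622 = 433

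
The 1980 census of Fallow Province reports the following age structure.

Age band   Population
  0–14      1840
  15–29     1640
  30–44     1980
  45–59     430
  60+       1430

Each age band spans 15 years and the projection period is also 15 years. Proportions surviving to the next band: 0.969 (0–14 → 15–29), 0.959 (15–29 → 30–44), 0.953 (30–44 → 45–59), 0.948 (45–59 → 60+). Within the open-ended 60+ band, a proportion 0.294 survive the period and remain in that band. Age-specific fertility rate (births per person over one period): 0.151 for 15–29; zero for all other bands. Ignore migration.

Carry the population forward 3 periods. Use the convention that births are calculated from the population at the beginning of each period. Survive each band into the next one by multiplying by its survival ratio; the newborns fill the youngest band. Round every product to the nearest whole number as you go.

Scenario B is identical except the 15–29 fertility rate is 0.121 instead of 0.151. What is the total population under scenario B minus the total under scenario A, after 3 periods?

-111

Let group 1 be 0–14 through group 5 = 60+.
Period 1:
Births: 1640 × 0.151 = 248
Group 2: 1840 × 0.969 = 1783
Group 3: 1640 × 0.959 = 1573
Group 4: 1980 × 0.953 = 1887
Group 5: 430 × 0.948 + 1430 × 0.294 = 408 + 420 = 828
Giving 248 / 1783 / 1573 / 1887 / 828.
Period 2:
Births: 1783 × 0.151 = 269
Group 2: 248 × 0.969 = 240
Group 3: 1783 × 0.959 = 1710
Group 4: 1573 × 0.953 = 1499
Group 5: 1887 × 0.948 + 828 × 0.294 = 1789 + 243 = 2032
Giving 269 / 240 / 1710 / 1499 / 2032.
Period 3:
Births: 240 × 0.151 = 36
Group 2: 269 × 0.969 = 261
Group 3: 240 × 0.959 = 230
Group 4: 1710 × 0.953 = 1630
Group 5: 1499 × 0.948 + 2032 × 0.294 = 1421 + 597 = 2018
Giving 36 / 261 / 230 / 1630 / 2018.
Scenario A total after 3 periods: 4175
Scenario B projection —
Period 1:
Births: 1640 × 0.121 = 198
Group 2: 1840 × 0.969 = 1783
Group 3: 1640 × 0.959 = 1573
Group 4: 1980 × 0.953 = 1887
Group 5: 430 × 0.948 + 1430 × 0.294 = 408 + 420 = 828
Giving 198 / 1783 / 1573 / 1887 / 828.
Period 2:
Births: 1783 × 0.121 = 216
Group 2: 198 × 0.969 = 192
Group 3: 1783 × 0.959 = 1710
Group 4: 1573 × 0.953 = 1499
Group 5: 1887 × 0.948 + 828 × 0.294 = 1789 + 243 = 2032
Giving 216 / 192 / 1710 / 1499 / 2032.
Period 3:
Births: 192 × 0.121 = 23
Group 2: 216 × 0.969 = 209
Group 3: 192 × 0.959 = 184
Group 4: 1710 × 0.953 = 1630
Group 5: 1499 × 0.948 + 2032 × 0.294 = 1421 + 597 = 2018
Giving 23 / 209 / 184 / 1630 / 2018.
Scenario B total after 3 periods: 4064
Difference B − A = 4064 − 4175 = -111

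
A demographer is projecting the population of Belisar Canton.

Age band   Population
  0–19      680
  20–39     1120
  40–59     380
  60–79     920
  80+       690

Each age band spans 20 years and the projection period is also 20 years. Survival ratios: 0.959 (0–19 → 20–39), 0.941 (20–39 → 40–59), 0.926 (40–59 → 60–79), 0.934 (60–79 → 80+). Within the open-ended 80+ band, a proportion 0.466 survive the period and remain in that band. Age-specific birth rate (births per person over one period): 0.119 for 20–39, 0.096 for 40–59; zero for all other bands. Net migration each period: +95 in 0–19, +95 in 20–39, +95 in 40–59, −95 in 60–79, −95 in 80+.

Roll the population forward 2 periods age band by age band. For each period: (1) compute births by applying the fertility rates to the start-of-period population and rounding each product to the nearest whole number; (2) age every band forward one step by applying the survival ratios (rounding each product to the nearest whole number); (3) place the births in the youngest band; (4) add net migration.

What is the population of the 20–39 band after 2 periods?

Period 1.
Births: 1120 × 0.119 = 133, 380 × 0.096 = 36 — total 169
20–39: 680 × 0.959 = 652
40–59: 1120 × 0.941 = 1054
60–79: 380 × 0.926 = 352
80+: 920 × 0.934 + 690 × 0.466 = 859 + 322 = 1181
Net migration: 0–19 + 95 → 264; 20–39 + 95 → 747; 40–59 + 95 → 1149; 60–79 − 95 → 257; 80+ − 95 → 1086
End of period: [264, 747, 1149, 257, 1086]
Period 2.
Births: 747 × 0.119 = 89, 1149 × 0.096 = 110 — total 199
20–39: 264 × 0.959 = 253
40–59: 747 × 0.941 = 703
60–79: 1149 × 0.926 = 1064
80+: 257 × 0.934 + 1086 × 0.466 = 240 + 506 = 746
Net migration: 0–19 + 95 → 294; 20–39 + 95 → 348; 40–59 + 95 → 798; 60–79 − 95 → 969; 80+ − 95 → 651
End of period: [294, 348, 798, 969, 651]

348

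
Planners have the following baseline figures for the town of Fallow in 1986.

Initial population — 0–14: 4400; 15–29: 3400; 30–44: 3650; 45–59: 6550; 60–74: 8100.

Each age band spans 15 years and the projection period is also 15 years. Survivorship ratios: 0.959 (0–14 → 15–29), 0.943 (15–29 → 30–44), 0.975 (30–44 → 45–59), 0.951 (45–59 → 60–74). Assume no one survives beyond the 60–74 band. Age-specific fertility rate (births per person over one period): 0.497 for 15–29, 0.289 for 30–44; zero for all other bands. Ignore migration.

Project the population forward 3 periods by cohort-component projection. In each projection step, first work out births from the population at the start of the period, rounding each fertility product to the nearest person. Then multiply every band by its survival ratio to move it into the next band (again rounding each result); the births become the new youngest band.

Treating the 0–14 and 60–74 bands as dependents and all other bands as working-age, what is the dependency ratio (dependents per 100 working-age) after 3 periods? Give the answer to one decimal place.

Period 1.
Births: 3400 × 0.497 = 1690, 3650 × 0.289 = 1055 → 2745
15–29: 4400 × 0.959 = 4220
30–44: 3400 × 0.943 = 3206
45–59: 3650 × 0.975 = 3559
60–74: 6550 × 0.951 = 6229
End of period: [2745, 4220, 3206, 3559, 6229]
Period 2.
Births: 4220 × 0.497 = 2097, 3206 × 0.289 = 927 → 3024
15–29: 2745 × 0.959 = 2632
30–44: 4220 × 0.943 = 3979
45–59: 3206 × 0.975 = 3126
60–74: 3559 × 0.951 = 3385
End of period: [3024, 2632, 3979, 3126, 3385]
Period 3.
Births: 2632 × 0.497 = 1308, 3979 × 0.289 = 1150 → 2458
15–29: 3024 × 0.959 = 2900
30–44: 2632 × 0.943 = 2482
45–59: 3979 × 0.975 = 3880
60–74: 3126 × 0.951 = 2973
End of period: [2458, 2900, 2482, 3880, 2973]
Dependents (band 0–14 + band 60–74) = 2458 + 2973 = 5431; working-age = 9262; ratio = 5431/9262 × 100 = 58.6

58.6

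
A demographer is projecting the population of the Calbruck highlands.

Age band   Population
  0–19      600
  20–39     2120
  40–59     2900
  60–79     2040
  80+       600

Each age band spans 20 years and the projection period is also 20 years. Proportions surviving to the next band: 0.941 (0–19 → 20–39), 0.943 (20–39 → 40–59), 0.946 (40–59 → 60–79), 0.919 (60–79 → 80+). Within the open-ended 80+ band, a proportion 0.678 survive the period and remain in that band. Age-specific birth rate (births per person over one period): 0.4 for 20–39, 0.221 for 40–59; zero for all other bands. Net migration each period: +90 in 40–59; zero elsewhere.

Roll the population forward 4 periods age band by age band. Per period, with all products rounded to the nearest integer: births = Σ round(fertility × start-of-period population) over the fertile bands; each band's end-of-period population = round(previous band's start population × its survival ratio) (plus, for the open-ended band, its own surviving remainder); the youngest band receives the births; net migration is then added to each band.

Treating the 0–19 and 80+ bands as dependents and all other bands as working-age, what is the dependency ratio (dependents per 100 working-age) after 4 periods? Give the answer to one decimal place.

— Period 1 —
Births: 2120 × 0.4 = 848, 2900 × 0.221 = 641 — total 1489
20–39: 600 × 0.941 = 565
40–59: 2120 × 0.943 = 1999
60–79: 2900 × 0.946 = 2743
80+: 2040 × 0.919 + 600 × 0.678 = 1875 + 407 = 2282
Net migration: 40–59 + 90 → 2089
End of period: [1489, 565, 2089, 2743, 2282]
— Period 2 —
Births: 565 × 0.4 = 226, 2089 × 0.221 = 462 — total 688
20–39: 1489 × 0.941 = 1401
40–59: 565 × 0.943 = 533
60–79: 2089 × 0.946 = 1976
80+: 2743 × 0.919 + 2282 × 0.678 = 2521 + 1547 = 4068
Net migration: 40–59 + 90 → 623
End of period: [688, 1401, 623, 1976, 4068]
— Period 3 —
Births: 1401 × 0.4 = 560, 623 × 0.221 = 138 — total 698
20–39: 688 × 0.941 = 647
40–59: 1401 × 0.943 = 1321
60–79: 623 × 0.946 = 589
80+: 1976 × 0.919 + 4068 × 0.678 = 1816 + 2758 = 4574
Net migration: 40–59 + 90 → 1411
End of period: [698, 647, 1411, 589, 4574]
— Period 4 —
Births: 647 × 0.4 = 259, 1411 × 0.221 = 312 — total 571
20–39: 698 × 0.941 = 657
40–59: 647 × 0.943 = 610
60–79: 1411 × 0.946 = 1335
80+: 589 × 0.919 + 4574 × 0.678 = 541 + 3101 = 3642
Net migration: 40–59 + 90 → 700
End of period: [571, 657, 700, 1335, 3642]
Dependents (band 0–19 + band 80+) = 571 + 3642 = 4213; working-age = 2692; ratio = 4213/2692 × 100 = 156.5

156.5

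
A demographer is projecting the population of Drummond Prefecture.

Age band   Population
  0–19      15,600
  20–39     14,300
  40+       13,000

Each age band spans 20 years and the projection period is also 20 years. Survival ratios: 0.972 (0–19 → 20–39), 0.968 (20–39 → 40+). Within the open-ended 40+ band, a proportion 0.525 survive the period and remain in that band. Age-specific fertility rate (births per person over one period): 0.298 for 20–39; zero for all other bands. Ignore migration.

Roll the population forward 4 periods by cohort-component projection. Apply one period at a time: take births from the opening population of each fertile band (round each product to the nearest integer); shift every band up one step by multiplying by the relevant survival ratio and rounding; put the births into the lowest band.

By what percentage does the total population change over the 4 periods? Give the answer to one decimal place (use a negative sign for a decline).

Period 1:
Births: 14300 * 0.298 = 4261
20–39: 15600 * 0.972 = 15163
40+: 14300 * 0.968 + 13000 * 0.525 = 13842 + 6825 = 20667
End of period: [4261, 15163, 20667]
Period 2:
Births: 15163 * 0.298 = 4519
20–39: 4261 * 0.972 = 4142
40+: 15163 * 0.968 + 20667 * 0.525 = 14678 + 10850 = 25528
End of period: [4519, 4142, 25528]
Period 3:
Births: 4142 * 0.298 = 1234
20–39: 4519 * 0.972 = 4392
40+: 4142 * 0.968 + 25528 * 0.525 = 4009 + 13402 = 17411
End of period: [1234, 4392, 17411]
Period 4:
Births: 4392 * 0.298 = 1309
20–39: 1234 * 0.972 = 1199
40+: 4392 * 0.968 + 17411 * 0.525 = 4251 + 9141 = 13392
End of period: [1309, 1199, 13392]
Total: 42900 → 15900; change = -27000; percentage change = -62.9%

-62.9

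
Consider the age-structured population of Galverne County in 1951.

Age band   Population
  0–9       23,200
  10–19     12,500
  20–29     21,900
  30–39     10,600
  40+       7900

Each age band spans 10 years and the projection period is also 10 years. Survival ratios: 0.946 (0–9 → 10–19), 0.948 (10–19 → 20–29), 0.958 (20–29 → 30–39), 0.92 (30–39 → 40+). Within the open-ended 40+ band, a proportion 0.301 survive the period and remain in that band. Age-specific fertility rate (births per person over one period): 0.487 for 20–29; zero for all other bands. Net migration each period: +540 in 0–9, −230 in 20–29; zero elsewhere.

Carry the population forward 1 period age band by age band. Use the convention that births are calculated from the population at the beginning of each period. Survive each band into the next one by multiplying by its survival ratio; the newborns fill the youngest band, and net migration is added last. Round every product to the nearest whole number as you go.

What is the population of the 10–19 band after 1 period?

Numbering the groups 1..5 from youngest to oldest:
Period 1:
Births: 21900 × 0.487 = 10665
Group 2: 23200 × 0.946 = 21947
Group 3: 12500 × 0.948 = 11850
Group 4: 21900 × 0.958 = 20980
Group 5: 10600 × 0.92 + 7900 × 0.301 = 9752 + 2378 = 12130
Net migration: Group 1 + 540 → 11205; Group 3 − 230 → 11620
Giving 11205 / 21947 / 11620 / 20980 / 12130.

21947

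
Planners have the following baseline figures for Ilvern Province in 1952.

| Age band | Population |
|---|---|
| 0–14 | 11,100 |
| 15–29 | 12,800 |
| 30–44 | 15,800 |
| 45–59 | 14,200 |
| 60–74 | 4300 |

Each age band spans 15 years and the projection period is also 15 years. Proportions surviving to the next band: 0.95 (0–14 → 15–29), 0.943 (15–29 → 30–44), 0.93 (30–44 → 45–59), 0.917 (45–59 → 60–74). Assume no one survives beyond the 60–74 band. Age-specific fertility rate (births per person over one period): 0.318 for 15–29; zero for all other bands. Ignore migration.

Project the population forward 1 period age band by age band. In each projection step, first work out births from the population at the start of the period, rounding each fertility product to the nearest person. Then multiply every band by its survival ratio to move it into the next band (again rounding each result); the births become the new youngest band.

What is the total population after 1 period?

54400

— Period 1 —
Births: 12800 × 0.318 = 4070
15–29: 11100 × 0.95 = 10545
30–44: 12800 × 0.943 = 12070
45–59: 15800 × 0.93 = 14694
60–74: 14200 × 0.917 = 13021
Giving 4070 / 10545 / 12070 / 14694 / 13021.
Total after period 1: 4070 + 10545 + 12070 + 14694 + 13021 = 54400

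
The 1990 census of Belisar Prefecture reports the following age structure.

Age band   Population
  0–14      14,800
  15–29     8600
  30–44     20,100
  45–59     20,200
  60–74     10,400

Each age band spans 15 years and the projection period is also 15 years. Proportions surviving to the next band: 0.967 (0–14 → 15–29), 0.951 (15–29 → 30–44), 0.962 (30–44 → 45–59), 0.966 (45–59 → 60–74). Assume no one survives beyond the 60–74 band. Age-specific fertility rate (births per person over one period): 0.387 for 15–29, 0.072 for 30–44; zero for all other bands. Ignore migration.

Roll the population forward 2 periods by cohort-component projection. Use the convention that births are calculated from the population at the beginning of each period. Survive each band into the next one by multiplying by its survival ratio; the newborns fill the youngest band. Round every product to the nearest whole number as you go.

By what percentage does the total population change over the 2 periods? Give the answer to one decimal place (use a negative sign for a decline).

— Period 1 —
Births: 8600 * 0.387 = 3328  |  20100 * 0.072 = 1447 ⇒ total 4775
15–29: 14800 * 0.967 = 14312
30–44: 8600 * 0.951 = 8179
45–59: 20100 * 0.962 = 19336
60–74: 20200 * 0.966 = 19513
→ [4775, 14312, 8179, 19336, 19513]
— Period 2 —
Births: 14312 * 0.387 = 5539  |  8179 * 0.072 = 589 ⇒ total 6128
15–29: 4775 * 0.967 = 4617
30–44: 14312 * 0.951 = 13611
45–59: 8179 * 0.962 = 7868
60–74: 19336 * 0.966 = 18679
→ [6128, 4617, 13611, 7868, 18679]
Total: 74100 → 50903; change = -23197; percentage change = -31.3%

-31.3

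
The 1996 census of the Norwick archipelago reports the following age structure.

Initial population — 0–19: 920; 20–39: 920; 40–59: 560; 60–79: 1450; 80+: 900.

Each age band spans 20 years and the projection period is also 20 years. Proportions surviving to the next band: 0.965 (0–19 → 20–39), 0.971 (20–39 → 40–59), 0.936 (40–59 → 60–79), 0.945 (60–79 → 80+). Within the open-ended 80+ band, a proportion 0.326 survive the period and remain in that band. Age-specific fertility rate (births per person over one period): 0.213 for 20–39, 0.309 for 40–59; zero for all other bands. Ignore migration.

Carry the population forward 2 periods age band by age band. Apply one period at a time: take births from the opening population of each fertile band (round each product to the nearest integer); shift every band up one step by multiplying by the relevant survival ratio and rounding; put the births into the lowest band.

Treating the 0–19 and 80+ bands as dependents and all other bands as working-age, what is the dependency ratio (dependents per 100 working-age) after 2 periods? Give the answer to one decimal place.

Numbering the bands 1..5 from youngest to oldest:
[period 1]
Births: 920 * 0.213 = 196, 560 * 0.309 = 173 → 369
Band 2: 920 * 0.965 = 888
Band 3: 920 * 0.971 = 893
Band 4: 560 * 0.936 = 524
Band 5: 1450 * 0.945 + 900 * 0.326 = 1370 + 293 = 1663
Giving 369 / 888 / 893 / 524 / 1663.
[period 2]
Births: 888 * 0.213 = 189, 893 * 0.309 = 276 → 465
Band 2: 369 * 0.965 = 356
Band 3: 888 * 0.971 = 862
Band 4: 893 * 0.936 = 836
Band 5: 524 * 0.945 + 1663 * 0.326 = 495 + 542 = 1037
Giving 465 / 356 / 862 / 836 / 1037.
Dependents (band 0–19 + band 80+) = 465 + 1037 = 1502; working-age = 2054; ratio = 1502/2054 × 100 = 73.1

73.1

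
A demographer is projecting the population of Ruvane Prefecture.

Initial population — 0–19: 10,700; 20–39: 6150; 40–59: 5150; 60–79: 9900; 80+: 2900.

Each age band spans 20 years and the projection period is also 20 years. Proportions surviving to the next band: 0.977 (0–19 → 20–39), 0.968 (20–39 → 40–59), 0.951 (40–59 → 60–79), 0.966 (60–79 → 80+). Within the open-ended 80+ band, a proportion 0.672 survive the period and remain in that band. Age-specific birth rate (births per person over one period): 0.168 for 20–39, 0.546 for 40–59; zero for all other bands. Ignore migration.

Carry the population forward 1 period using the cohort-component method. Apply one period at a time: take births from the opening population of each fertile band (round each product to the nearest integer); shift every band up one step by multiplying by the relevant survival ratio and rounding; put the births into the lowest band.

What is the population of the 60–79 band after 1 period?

4898

(Groups numbered youngest = 1 to oldest = 5.)
Period 1.
Births: 6150 × 0.168 = 1033, 5150 × 0.546 = 2812 → total 3845
Group 2: 10700 × 0.977 = 10454
Group 3: 6150 × 0.968 = 5953
Group 4: 5150 × 0.951 = 4898
Group 5: 9900 × 0.966 + 2900 × 0.672 = 9563 + 1949 = 11512
Population now: 0–19=3845, 20–39=10454, 40–59=5953, 60–79=4898, 80+=11512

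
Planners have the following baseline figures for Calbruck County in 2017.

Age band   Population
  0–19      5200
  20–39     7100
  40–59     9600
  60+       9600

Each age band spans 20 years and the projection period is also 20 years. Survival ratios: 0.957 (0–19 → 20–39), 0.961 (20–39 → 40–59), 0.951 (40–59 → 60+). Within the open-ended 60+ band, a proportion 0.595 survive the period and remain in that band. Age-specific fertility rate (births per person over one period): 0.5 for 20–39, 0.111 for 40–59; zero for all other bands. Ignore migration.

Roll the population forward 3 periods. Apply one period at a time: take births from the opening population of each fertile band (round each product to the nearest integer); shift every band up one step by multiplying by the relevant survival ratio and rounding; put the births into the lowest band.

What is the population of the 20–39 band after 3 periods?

[period 1]
Births: 7100 × 0.5 = 3550 ; 9600 × 0.111 = 1066 ⇒ total 4616
20–39: 5200 × 0.957 = 4976
40–59: 7100 × 0.961 = 6823
60+: 9600 × 0.951 + 9600 × 0.595 = 9130 + 5712 = 14842
Giving 4616 / 4976 / 6823 / 14842.
[period 2]
Births: 4976 × 0.5 = 2488 ; 6823 × 0.111 = 757 ⇒ total 3245
20–39: 4616 × 0.957 = 4418
40–59: 4976 × 0.961 = 4782
60+: 6823 × 0.951 + 14842 × 0.595 = 6489 + 8831 = 15320
Giving 3245 / 4418 / 4782 / 15320.
[period 3]
Births: 4418 × 0.5 = 2209 ; 4782 × 0.111 = 531 ⇒ total 2740
20–39: 3245 × 0.957 = 3105
40–59: 4418 × 0.961 = 4246
60+: 4782 × 0.951 + 15320 × 0.595 = 4548 + 9115 = 13663
Giving 2740 / 3105 / 4246 / 13663.

3105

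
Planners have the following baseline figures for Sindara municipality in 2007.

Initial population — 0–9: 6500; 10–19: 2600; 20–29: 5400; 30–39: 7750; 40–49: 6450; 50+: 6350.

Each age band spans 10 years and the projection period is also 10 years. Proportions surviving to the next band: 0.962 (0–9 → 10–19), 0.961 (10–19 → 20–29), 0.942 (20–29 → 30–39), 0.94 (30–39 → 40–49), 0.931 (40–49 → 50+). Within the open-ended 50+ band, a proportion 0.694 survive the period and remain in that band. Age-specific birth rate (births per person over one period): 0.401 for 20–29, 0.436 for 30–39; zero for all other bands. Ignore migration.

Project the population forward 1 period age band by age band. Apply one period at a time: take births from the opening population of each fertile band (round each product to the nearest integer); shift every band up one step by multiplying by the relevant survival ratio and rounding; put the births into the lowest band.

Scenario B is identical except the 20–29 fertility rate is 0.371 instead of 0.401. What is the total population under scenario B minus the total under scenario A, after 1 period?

-162

After projecting period 1:
Births: 5400 × 0.401 = 2165 ; 7750 × 0.436 = 3379 → total 5544
10–19: 6500 × 0.962 = 6253
20–29: 2600 × 0.961 = 2499
30–39: 5400 × 0.942 = 5087
40–49: 7750 × 0.94 = 7285
50+: 6450 × 0.931 + 6350 × 0.694 = 6005 + 4407 = 10412
Giving 5544 / 6253 / 2499 / 5087 / 7285 / 10412.
Scenario A total after 1 period: 37080
Scenario B projection —
After projecting period 1:
Births: 5400 × 0.371 = 2003 ; 7750 × 0.436 = 3379 → total 5382
10–19: 6500 × 0.962 = 6253
20–29: 2600 × 0.961 = 2499
30–39: 5400 × 0.942 = 5087
40–49: 7750 × 0.94 = 7285
50+: 6450 × 0.931 + 6350 × 0.694 = 6005 + 4407 = 10412
Giving 5382 / 6253 / 2499 / 5087 / 7285 / 10412.
Scenario B total after 1 period: 36918
Difference B − A = 36918 − 37080 = -162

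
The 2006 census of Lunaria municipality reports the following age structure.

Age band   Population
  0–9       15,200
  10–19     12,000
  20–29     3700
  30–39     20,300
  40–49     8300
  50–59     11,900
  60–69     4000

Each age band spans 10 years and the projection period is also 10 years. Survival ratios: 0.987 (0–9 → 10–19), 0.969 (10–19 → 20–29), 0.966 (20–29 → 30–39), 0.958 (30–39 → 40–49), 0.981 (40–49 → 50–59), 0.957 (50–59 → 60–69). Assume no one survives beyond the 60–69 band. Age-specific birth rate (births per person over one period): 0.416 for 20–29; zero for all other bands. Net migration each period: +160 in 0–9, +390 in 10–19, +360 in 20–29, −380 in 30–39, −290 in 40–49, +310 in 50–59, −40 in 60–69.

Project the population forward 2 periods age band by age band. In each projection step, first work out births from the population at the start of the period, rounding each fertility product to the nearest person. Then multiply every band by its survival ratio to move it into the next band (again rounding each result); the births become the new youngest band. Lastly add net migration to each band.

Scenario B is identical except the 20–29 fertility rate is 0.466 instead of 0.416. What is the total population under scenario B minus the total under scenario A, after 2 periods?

782

Period 1.
Births: 3700 × 0.416 = 1539
10–19: 15200 × 0.987 = 15002
20–29: 12000 × 0.969 = 11628
30–39: 3700 × 0.966 = 3574
40–49: 20300 × 0.958 = 19447
50–59: 8300 × 0.981 = 8142
60–69: 11900 × 0.957 = 11388
Net migration: 0–9 + 160 → 1699; 10–19 + 390 → 15392; 20–29 + 360 → 11988; 30–39 − 380 → 3194; 40–49 − 290 → 19157; 50–59 + 310 → 8452; 60–69 − 40 → 11348
End of period: [1699, 15392, 11988, 3194, 19157, 8452, 11348]
Period 2.
Births: 11988 × 0.416 = 4987
10–19: 1699 × 0.987 = 1677
20–29: 15392 × 0.969 = 14915
30–39: 11988 × 0.966 = 11580
40–49: 3194 × 0.958 = 3060
50–59: 19157 × 0.981 = 18793
60–69: 8452 × 0.957 = 8089
Net migration: 0–9 + 160 → 5147; 10–19 + 390 → 2067; 20–29 + 360 → 15275; 30–39 − 380 → 11200; 40–49 − 290 → 2770; 50–59 + 310 → 19103; 60–69 − 40 → 8049
End of period: [5147, 2067, 15275, 11200, 2770, 19103, 8049]
Scenario A total after 2 periods: 63611
Scenario B projection —
Period 1.
Births: 3700 × 0.466 = 1724
10–19: 15200 × 0.987 = 15002
20–29: 12000 × 0.969 = 11628
30–39: 3700 × 0.966 = 3574
40–49: 20300 × 0.958 = 19447
50–59: 8300 × 0.981 = 8142
60–69: 11900 × 0.957 = 11388
Net migration: 0–9 + 160 → 1884; 10–19 + 390 → 15392; 20–29 + 360 → 11988; 30–39 − 380 → 3194; 40–49 − 290 → 19157; 50–59 + 310 → 8452; 60–69 − 40 → 11348
End of period: [1884, 15392, 11988, 3194, 19157, 8452, 11348]
Period 2.
Births: 11988 × 0.466 = 5586
10–19: 1884 × 0.987 = 1860
20–29: 15392 × 0.969 = 14915
30–39: 11988 × 0.966 = 11580
40–49: 3194 × 0.958 = 3060
50–59: 19157 × 0.981 = 18793
60–69: 8452 × 0.957 = 8089
Net migration: 0–9 + 160 → 5746; 10–19 + 390 → 2250; 20–29 + 360 → 15275; 30–39 − 380 → 11200; 40–49 − 290 → 2770; 50–59 + 310 → 19103; 60–69 − 40 → 8049
End of period: [5746, 2250, 15275, 11200, 2770, 19103, 8049]
Scenario B total after 2 periods: 64393
Difference B − A = 64393 − 63611 = 782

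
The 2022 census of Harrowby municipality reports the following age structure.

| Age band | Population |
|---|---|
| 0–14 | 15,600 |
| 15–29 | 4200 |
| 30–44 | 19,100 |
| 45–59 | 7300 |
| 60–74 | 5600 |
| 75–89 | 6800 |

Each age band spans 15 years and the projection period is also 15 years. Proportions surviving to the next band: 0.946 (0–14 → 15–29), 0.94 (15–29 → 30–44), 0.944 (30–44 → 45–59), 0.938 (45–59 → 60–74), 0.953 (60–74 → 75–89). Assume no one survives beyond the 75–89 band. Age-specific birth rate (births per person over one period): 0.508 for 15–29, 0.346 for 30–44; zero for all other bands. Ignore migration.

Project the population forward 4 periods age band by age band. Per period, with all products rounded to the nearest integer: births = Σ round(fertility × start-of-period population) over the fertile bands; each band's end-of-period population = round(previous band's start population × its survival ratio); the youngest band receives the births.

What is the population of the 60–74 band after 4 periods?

12284

Numbering the bands 1..6 from youngest to oldest:
Period 1.
Births: 4200 * 0.508 = 2134, 19100 * 0.346 = 6609 — total 8743
Band 2: 15600 * 0.946 = 14758
Band 3: 4200 * 0.94 = 3948
Band 4: 19100 * 0.944 = 18030
Band 5: 7300 * 0.938 = 6847
Band 6: 5600 * 0.953 = 5337
→ [8743, 14758, 3948, 18030, 6847, 5337]
Period 2.
Births: 14758 * 0.508 = 7497, 3948 * 0.346 = 1366 — total 8863
Band 2: 8743 * 0.946 = 8271
Band 3: 14758 * 0.94 = 13873
Band 4: 3948 * 0.944 = 3727
Band 5: 18030 * 0.938 = 16912
Band 6: 6847 * 0.953 = 6525
→ [8863, 8271, 13873, 3727, 16912, 6525]
Period 3.
Births: 8271 * 0.508 = 4202, 13873 * 0.346 = 4800 — total 9002
Band 2: 8863 * 0.946 = 8384
Band 3: 8271 * 0.94 = 7775
Band 4: 13873 * 0.944 = 13096
Band 5: 3727 * 0.938 = 3496
Band 6: 16912 * 0.953 = 16117
→ [9002, 8384, 7775, 13096, 3496, 16117]
Period 4.
Births: 8384 * 0.508 = 4259, 7775 * 0.346 = 2690 — total 6949
Band 2: 9002 * 0.946 = 8516
Band 3: 8384 * 0.94 = 7881
Band 4: 7775 * 0.944 = 7340
Band 5: 13096 * 0.938 = 12284
Band 6: 3496 * 0.953 = 3332
→ [6949, 8516, 7881, 7340, 12284, 3332]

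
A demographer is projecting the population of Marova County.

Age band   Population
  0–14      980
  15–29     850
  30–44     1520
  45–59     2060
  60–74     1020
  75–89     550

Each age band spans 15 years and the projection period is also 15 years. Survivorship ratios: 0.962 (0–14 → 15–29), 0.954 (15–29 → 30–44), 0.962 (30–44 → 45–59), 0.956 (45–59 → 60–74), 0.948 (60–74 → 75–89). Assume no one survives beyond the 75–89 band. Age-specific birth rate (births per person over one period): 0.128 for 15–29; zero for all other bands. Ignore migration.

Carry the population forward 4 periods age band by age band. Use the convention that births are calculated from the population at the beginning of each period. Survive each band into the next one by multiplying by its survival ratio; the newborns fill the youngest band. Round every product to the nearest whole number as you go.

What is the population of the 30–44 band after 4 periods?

Numbering the groups 1..6 from youngest to oldest:
[period 1]
Births: 850 × 0.128 = 109
Group 2: 980 × 0.962 = 943
Group 3: 850 × 0.954 = 811
Group 4: 1520 × 0.962 = 1462
Group 5: 2060 × 0.956 = 1969
Group 6: 1020 × 0.948 = 967
Giving 109 / 943 / 811 / 1462 / 1969 / 967.
[period 2]
Births: 943 × 0.128 = 121
Group 2: 109 × 0.962 = 105
Group 3: 943 × 0.954 = 900
Group 4: 811 × 0.962 = 780
Group 5: 1462 × 0.956 = 1398
Group 6: 1969 × 0.948 = 1867
Giving 121 / 105 / 900 / 780 / 1398 / 1867.
[period 3]
Births: 105 × 0.128 = 13
Group 2: 121 × 0.962 = 116
Group 3: 105 × 0.954 = 100
Group 4: 900 × 0.962 = 866
Group 5: 780 × 0.956 = 746
Group 6: 1398 × 0.948 = 1325
Giving 13 / 116 / 100 / 866 / 746 / 1325.
[period 4]
Births: 116 × 0.128 = 15
Group 2: 13 × 0.962 = 13
Group 3: 116 × 0.954 = 111
Group 4: 100 × 0.962 = 96
Group 5: 866 × 0.956 = 828
Group 6: 746 × 0.948 = 707
Giving 15 / 13 / 111 / 96 / 828 / 707.

111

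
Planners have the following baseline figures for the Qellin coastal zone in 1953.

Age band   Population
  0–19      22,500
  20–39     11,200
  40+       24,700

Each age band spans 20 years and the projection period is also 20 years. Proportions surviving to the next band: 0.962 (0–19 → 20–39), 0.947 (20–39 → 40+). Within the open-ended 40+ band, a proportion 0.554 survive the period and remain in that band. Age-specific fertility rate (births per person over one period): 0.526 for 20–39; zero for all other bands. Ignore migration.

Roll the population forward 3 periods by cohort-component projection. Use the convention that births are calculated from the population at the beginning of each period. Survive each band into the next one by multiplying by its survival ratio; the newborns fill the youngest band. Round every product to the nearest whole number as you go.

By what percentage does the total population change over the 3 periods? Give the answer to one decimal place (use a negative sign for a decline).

(Groups numbered youngest = 1 to oldest = 3.)
— Period 1 —
Births: 11200 × 0.526 = 5891
Group 2: 22500 × 0.962 = 21645
Group 3: 11200 × 0.947 + 24700 × 0.554 = 10606 + 13684 = 24290
End of period: [5891, 21645, 24290]
— Period 2 —
Births: 21645 × 0.526 = 11385
Group 2: 5891 × 0.962 = 5667
Group 3: 21645 × 0.947 + 24290 × 0.554 = 20498 + 13457 = 33955
End of period: [11385, 5667, 33955]
— Period 3 —
Births: 5667 × 0.526 = 2981
Group 2: 11385 × 0.962 = 10952
Group 3: 5667 × 0.947 + 33955 × 0.554 = 5367 + 18811 = 24178
End of period: [2981, 10952, 24178]
Total: 58400 → 38111; change = -20289; percentage change = -34.7%

-34.7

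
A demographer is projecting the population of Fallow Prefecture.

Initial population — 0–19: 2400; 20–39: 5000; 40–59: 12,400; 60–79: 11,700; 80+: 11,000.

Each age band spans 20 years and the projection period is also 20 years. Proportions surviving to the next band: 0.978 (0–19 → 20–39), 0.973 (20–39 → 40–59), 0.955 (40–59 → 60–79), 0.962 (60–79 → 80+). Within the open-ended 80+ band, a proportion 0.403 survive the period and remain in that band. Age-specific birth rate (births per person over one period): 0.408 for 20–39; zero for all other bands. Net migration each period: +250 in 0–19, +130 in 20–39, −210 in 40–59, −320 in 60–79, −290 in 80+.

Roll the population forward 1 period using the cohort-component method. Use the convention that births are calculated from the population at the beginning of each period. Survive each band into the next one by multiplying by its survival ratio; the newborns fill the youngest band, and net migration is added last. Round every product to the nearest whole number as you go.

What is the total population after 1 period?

Let band 1 be 0–19 through band 5 = 80+.
Period 1.
Births: 5000 × 0.408 = 2040
Band 2: 2400 × 0.978 = 2347
Band 3: 5000 × 0.973 = 4865
Band 4: 12400 × 0.955 = 11842
Band 5: 11700 × 0.962 + 11000 × 0.403 = 11255 + 4433 = 15688
Net migration: Band 1 + 250 → 2290; Band 2 + 130 → 2477; Band 3 − 210 → 4655; Band 4 − 320 → 11522; Band 5 − 290 → 15398
Population now: 0–19=2290, 20–39=2477, 40–59=4655, 60–79=11522, 80+=15398
Total after period 1: 2290 + 2477 + 4655 + 11522 + 15398 = 36342

36342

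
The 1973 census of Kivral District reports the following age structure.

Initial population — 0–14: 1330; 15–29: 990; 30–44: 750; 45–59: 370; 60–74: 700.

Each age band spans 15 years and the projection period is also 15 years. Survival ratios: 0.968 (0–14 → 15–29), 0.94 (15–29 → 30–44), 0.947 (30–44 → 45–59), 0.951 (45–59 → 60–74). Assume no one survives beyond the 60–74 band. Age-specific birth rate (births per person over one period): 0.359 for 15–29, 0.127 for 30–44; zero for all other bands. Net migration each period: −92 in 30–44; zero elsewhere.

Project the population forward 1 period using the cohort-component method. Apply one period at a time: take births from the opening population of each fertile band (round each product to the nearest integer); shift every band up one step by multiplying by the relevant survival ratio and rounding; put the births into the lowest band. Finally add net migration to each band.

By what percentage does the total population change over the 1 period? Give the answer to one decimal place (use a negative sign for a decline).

-12.1

Call the groups 1 to 5, youngest first.
Period 1:
Births: 990 * 0.359 = 355 ; 750 * 0.127 = 95 → total 450
Group 2: 1330 * 0.968 = 1287
Group 3: 990 * 0.94 = 931
Group 4: 750 * 0.947 = 710
Group 5: 370 * 0.951 = 352
Net migration: Group 3 − 92 → 839
Giving 450 / 1287 / 839 / 710 / 352.
Total: 4140 → 3638; change = -502; percentage change = -12.1%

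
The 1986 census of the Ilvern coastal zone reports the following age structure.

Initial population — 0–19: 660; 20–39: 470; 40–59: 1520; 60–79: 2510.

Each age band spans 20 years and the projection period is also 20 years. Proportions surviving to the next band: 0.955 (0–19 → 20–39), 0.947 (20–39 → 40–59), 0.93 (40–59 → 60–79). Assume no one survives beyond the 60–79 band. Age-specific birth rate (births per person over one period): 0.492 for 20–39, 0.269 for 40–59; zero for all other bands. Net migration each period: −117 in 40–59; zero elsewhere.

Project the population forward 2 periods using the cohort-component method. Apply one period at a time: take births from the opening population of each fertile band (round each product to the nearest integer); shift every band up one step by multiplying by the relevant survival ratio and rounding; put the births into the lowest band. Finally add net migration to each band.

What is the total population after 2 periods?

(Bands numbered youngest = 1 to oldest = 4.)
Period 1.
Births: 470 × 0.492 = 231 ; 1520 × 0.269 = 409 → 640
Band 2: 660 × 0.955 = 630
Band 3: 470 × 0.947 = 445
Band 4: 1520 × 0.93 = 1414
Net migration: Band 3 − 117 → 328
Population now: 0–19=640, 20–39=630, 40–59=328, 60–79=1414
Period 2.
Births: 630 × 0.492 = 310 ; 328 × 0.269 = 88 → 398
Band 2: 640 × 0.955 = 611
Band 3: 630 × 0.947 = 597
Band 4: 328 × 0.93 = 305
Net migration: Band 3 − 117 → 480
Population now: 0–19=398, 20–39=611, 40–59=480, 60–79=305
Total after period 2: 398 + 611 + 480 + 305 = 1794

1794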